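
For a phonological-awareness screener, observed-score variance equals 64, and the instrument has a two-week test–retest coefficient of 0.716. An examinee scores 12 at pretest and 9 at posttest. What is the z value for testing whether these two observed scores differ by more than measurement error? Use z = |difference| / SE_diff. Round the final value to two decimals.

SD = √64 ≈ 8.0000
SEM = 8.0000 * √(1 − 0.7160) = 8.0000 * √0.2840 ≈ 8.0000 * 0.5329 ≈ 4.2633
SE_diff = √2 * SEM ≈ 6.0293
z = |12 − 9| / 6.0293 = 3 / 6.0293 ≈ 0.4976

0.50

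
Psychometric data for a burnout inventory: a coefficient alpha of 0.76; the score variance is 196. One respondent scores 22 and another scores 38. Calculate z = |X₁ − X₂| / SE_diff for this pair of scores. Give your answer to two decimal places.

σ = 196^(1/2) = 14.000
SEM = 14.000·√(1 − 0.760) ≈ 6.859
Standard error of the difference = 6.859·√2 ≈ 9.699
z = 16 / 9.699 ≈ 1.650

1.65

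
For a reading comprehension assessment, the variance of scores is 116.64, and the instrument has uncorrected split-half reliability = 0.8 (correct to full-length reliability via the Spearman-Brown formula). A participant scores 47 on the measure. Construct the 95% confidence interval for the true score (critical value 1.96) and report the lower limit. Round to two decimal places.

39.94

σ = 116.64^(1/2) = 10.800
Spearman-Brown: r = 2(0.8) / (1 + 0.8) = 1.600 / 1.800 ≈ 0.889
SEM = 10.800 * √(1 − 0.889) = 10.800 * √0.111 ≈ 10.800 * 0.333 ≈ 3.600
1.96 * SEM ≈ 7.056
Lower bound: 47 − 7.056 = 39.944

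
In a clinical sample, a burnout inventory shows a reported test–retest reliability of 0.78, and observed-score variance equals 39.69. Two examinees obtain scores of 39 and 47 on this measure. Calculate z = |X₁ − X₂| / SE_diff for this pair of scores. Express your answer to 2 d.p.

1.91

SD = √39.69 ≈ 6.3000
SEM = 6.3000 * √(1 − 0.7800) = 6.3000 * √0.2200 ≈ 6.3000 * 0.4690 ≈ 2.9550
SE_diff = SEM * √2 ≈ 2.9550 * 1.4142 ≈ 4.1789
z = |39 − 47| / 4.1789 = 8 / 4.1789 ≈ 1.9144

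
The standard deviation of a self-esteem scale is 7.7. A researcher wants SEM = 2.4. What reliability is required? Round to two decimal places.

0.90

Required reliability = 1 − (SEM/SD)² = 1 − 0.097 ≈ 0.903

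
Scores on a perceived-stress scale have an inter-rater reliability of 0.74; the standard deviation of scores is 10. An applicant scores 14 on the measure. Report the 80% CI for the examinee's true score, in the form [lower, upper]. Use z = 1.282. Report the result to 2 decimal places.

The standard error of measurement is 10.000*√(1 − 0.740) ≈ 10.000*0.510 ≈ 5.099.
Margin = 1.282 * 5.099 ≈ 6.537
CI = 14 ± 6.537 → [7.463, 20.537]

[7.46, 20.54]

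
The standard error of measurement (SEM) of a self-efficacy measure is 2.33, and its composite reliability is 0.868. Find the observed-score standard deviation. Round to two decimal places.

6.41

σ = SEM·(1 − r)^(−1/2) ≈ 2.33*2.7524 ≈ 6.4131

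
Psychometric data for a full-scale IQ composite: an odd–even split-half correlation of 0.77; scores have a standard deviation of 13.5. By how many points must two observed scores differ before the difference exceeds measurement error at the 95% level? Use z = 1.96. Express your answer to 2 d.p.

Full-length reliability (Spearman-Brown) = 2(0.77)/(1+0.77) ≈ 0.8701
SEM = 13.5000*√(1 − 0.8701) ≈ 4.8664
SE_diff = √2 * SEM ≈ 6.8822
Minimum reliable difference = 1.96 * SE_diff ≈ 1.96 * 6.8822 ≈ 13.4891

13.49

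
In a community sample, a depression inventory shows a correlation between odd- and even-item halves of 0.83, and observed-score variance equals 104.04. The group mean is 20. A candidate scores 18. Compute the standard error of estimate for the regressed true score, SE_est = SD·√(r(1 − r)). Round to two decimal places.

2.96

SD = √104.04 ≃ 10.200
r_full = 2·0.83 / (1 + 0.83) ≃ 0.907
SE_est = 10.200·√[r(1 − r)] ≃ 2.961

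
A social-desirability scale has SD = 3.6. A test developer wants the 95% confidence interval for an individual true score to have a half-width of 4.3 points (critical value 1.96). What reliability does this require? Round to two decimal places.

Required SEM = 4.3 / 1.96 ≈ 2.1939
Required reliability = 1 − (SEM/SD)² = 1 − 0.3714 ≈ 0.6286

0.63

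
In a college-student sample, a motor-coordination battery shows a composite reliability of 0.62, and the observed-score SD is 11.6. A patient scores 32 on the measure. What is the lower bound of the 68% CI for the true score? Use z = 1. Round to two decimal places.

SEM = 11.600 · √(1 − 0.620) = 11.600 · √0.380 ≈ 11.600 · 0.616 ≈ 7.151
Half-width = 1·7.151 ≈ 7.151
Lower bound: 32 − 7.151 = 24.849

24.85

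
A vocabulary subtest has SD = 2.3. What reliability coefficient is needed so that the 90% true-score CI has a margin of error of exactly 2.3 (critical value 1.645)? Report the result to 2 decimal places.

Required SEM = 2.3 / 1.645 ≈ 1.398
Required reliability = 1 − (SEM/SD)² = 1 − 0.370 ≈ 0.630

0.63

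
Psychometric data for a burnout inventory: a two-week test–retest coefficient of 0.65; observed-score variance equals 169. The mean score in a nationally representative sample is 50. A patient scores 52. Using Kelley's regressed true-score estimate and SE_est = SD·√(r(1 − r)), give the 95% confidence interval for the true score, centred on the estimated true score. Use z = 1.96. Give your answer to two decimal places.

SD = √169 = 13.000
T̂ = 0.650(52) + 0.350(50) ≈ 51.300
SE_est = 13.000*√(0.650*0.350) ≈ 6.201
95% CI: 51.300 ± 12.153 ≈ (39.147, 63.453)

[39.15, 63.45]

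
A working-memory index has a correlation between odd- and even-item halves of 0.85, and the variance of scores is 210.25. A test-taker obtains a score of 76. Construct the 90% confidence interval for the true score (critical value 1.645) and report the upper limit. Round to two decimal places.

82.79

σ = 210.25^(1/2) = 14.5000
r_full = 2·0.85 / (1 + 0.85) ≈ 0.9189
SEM = 14.5000 × √(1 − 0.9189) = 14.5000 × √0.0811 ≈ 14.5000 × 0.2847 ≈ 4.1288
Half-width = 1.645×4.1288 ≈ 6.7919
Upper limit = 76 + 6.7919 ≈ 82.7919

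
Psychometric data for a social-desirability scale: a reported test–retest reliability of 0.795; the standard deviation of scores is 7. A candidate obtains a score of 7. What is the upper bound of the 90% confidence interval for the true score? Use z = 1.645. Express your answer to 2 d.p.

The standard error of measurement is 7.00000*√(1 − 0.79500) ≈ 7.00000*0.45277 ≈ 3.16938.
Margin = 1.645 * 3.16938 ≈ 5.21364
Upper bound: 7 + 5.21364 = 12.21364

12.21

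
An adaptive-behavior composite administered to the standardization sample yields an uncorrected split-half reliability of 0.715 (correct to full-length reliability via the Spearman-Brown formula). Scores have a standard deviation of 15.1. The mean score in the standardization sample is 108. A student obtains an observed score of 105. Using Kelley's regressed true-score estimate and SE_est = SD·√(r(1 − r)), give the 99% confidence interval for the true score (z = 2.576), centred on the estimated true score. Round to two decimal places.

[91.02, 119.98]

Full-length reliability (Spearman-Brown) = 2(0.715)/(1+0.715) ≃ 0.834
T̂ = 0.834(105) + 0.166(108) ≃ 105.499
SE_est = SD × √(r(1 − r)) = 15.100 × √0.139 ≃ 15.100 × 0.372 ≃ 5.621
99% CI: 105.499 ± 14.479 ≃ (91.019, 119.978)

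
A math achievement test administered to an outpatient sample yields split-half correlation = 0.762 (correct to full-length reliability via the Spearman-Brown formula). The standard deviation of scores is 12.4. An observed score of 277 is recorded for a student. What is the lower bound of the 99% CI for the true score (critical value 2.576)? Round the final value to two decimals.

Spearman-Brown: r = 2(0.762) / (1 + 0.762) = 1.524 / 1.762 ≈ 0.865
SEM = 12.400 × √(1 − 0.865) = 12.400 × √0.135 ≈ 12.400 × 0.368 ≈ 4.557
Margin = 2.576 × 4.557 ≈ 11.740
Lower bound: 277 − 11.740 = 265.260

265.26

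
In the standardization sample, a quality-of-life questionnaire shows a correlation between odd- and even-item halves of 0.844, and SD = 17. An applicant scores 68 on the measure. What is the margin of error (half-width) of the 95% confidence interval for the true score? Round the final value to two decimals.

r_full = 2·0.844 / (1 + 0.844) ≈ 0.915
SEM = 17.000 × √(1 − 0.915) = 17.000 × √0.085 ≈ 17.000 × 0.291 ≈ 4.945
Margin = 1.96 × 4.945 ≈ 9.691

9.69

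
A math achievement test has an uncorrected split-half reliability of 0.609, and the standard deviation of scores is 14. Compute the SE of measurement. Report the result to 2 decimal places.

Full-length reliability (Spearman-Brown) = 2(0.609)/(1+0.609) ≃ 0.75699
SEM = 14.00000 × √(1 − 0.75699) = 14.00000 × √0.24301 ≃ 14.00000 × 0.49296 ≃ 6.90142

6.90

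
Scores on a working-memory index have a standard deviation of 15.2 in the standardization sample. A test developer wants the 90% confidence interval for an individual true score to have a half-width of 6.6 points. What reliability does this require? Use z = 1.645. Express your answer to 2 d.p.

Required SEM = 6.6 / 1.645 ≃ 4.01216
r = 1 − (SEM / SD)² = 1 − (4.01216 / 15.2)² ≃ 1 − 0.06967 ≃ 0.93033

0.93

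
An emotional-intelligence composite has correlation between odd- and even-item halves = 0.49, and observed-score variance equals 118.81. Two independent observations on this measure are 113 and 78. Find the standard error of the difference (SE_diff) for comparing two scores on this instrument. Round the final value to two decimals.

SD = √118.81 = 10.9000
Spearman-Brown: r = 2(0.49) / (1 + 0.49) = 0.9800 / 1.4900 ≈ 0.6577
SEM = 10.9000 × √(1 − 0.6577) = 10.9000 × √0.3423 ≈ 10.9000 × 0.5850 ≈ 6.3770
Standard error of the difference = 6.3770·√2 ≈ 9.0185

9.02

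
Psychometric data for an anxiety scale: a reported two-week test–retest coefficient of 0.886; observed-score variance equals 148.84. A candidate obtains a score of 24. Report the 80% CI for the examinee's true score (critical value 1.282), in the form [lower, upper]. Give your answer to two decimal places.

SD = √148.84 ≈ 12.200
The standard error of measurement is 12.200×√(1 − 0.886) ≈ 12.200×0.338 ≈ 4.119.
Half-width = 1.282×4.119 ≈ 5.281
CI = 24 ± 5.281 → [18.719, 29.281]

[18.72, 29.28]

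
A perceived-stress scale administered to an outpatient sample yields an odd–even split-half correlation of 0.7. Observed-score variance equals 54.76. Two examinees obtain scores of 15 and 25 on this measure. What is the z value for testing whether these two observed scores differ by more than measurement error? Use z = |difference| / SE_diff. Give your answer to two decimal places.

SD = √54.76 ≈ 7.40000
Full-length reliability (Spearman-Brown) = 2(0.7)/(1+0.7) ≈ 0.82353
SEM = 7.40000*√(1 − 0.82353) ≈ 3.10862
SE_diff = SEM * √2 ≈ 3.10862 * 1.41421 ≈ 4.39626
z = |15 − 25| / 4.39626 = 10 / 4.39626 ≈ 2.27466

2.27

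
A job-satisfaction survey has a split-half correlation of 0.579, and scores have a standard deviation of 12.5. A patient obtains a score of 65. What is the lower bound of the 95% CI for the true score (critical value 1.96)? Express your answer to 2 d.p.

r_full = 2·0.579 / (1 + 0.579) ≈ 0.7334
The standard error of measurement is 12.5000*√(1 − 0.7334) ≈ 12.5000*0.5164 ≈ 6.4545.
Margin = 1.96 * 6.4545 ≈ 12.6507
Lower limit = 65 − 12.6507 ≈ 52.3493

52.35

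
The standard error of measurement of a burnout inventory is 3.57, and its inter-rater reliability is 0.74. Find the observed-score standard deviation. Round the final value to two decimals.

σ = SEM·(1 − r)^(−1/2) ≈ 3.57·1.961 ≈ 7.001

7.00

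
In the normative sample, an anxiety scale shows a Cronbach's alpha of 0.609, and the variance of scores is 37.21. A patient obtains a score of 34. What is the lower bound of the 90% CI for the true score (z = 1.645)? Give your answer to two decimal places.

27.73

SD = √37.21 = 6.100
SEM = 6.100 · √(1 − 0.609) = 6.100 · √0.391 ≈ 6.100 · 0.625 ≈ 3.814
1.645 · SEM ≈ 6.275
Lower bound: 34 − 6.275 = 27.725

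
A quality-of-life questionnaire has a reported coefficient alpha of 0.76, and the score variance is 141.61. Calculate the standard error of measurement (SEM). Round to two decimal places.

5.83

σ = 141.61^(1/2) = 11.900
SEM = 11.900×√(1 − 0.760) ≈ 5.830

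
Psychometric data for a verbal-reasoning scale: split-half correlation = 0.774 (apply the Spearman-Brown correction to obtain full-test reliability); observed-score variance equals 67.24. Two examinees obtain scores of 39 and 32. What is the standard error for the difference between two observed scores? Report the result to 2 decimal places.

4.14

SD = √67.24 ≈ 8.200
Full-length reliability (Spearman-Brown) = 2(0.774)/(1+0.774) ≈ 0.873
SEM = 8.200*√(1 − 0.873) ≈ 2.927
SE_diff = √2 * SEM ≈ 4.139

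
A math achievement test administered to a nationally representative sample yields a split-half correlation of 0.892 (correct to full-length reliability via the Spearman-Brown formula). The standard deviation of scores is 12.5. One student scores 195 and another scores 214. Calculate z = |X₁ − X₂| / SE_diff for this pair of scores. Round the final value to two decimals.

4.50

Full-length reliability (Spearman-Brown) = 2(0.892)/(1+0.892) ≈ 0.943
SEM = 12.500*√(1 − 0.943) ≈ 2.986
Standard error of the difference = 2.986·√2 ≈ 4.224
z = |195 − 214| / 4.224 = 19 / 4.224 ≈ 4.499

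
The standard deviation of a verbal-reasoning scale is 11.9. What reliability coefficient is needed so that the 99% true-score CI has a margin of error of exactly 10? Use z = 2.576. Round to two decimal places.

0.89

Required SEM = 10 / 2.576 ≈ 3.882
Required reliability = 1 − (SEM/SD)² = 1 − 0.106 ≈ 0.894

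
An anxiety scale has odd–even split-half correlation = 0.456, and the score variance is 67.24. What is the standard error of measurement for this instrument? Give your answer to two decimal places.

5.01

σ = 67.24^(1/2) = 8.200
r_full = 2·0.456 / (1 + 0.456) ≈ 0.626
SEM = 8.200 · √(1 − 0.626) = 8.200 · √0.374 ≈ 8.200 · 0.611 ≈ 5.012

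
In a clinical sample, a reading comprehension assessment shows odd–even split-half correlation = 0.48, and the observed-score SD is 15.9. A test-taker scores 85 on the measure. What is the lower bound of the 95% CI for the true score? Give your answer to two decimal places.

66.53

Spearman-Brown: r = 2(0.48) / (1 + 0.48) = 0.96000 / 1.48000 ≃ 0.64865
SEM = 15.90000 × √(1 − 0.64865) = 15.90000 × √0.35135 ≃ 15.90000 × 0.59275 ≃ 9.42471
Half-width = 1.96×9.42471 ≃ 18.47243
Lower limit = 85 − 18.47243 ≃ 66.52757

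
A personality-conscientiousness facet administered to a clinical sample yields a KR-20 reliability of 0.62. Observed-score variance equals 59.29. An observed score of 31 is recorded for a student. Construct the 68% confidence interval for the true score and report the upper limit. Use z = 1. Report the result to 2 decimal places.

SD = √59.29 = 7.7000
SEM = 7.7000*√(1 − 0.6200) ≈ 4.7466
Half-width = 1*4.7466 ≈ 4.7466
Upper limit = 31 + 4.7466 ≈ 35.7466

35.75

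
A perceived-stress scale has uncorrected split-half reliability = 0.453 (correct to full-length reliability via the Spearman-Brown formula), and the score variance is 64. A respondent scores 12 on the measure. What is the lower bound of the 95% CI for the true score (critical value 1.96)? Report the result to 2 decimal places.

2.38

SD = √64 = 8.000
r_full = 2·0.453 / (1 + 0.453) ≃ 0.624
The standard error of measurement is 8.000·√(1 − 0.624) ≃ 8.000·0.614 ≃ 4.909.
Half-width = 1.96·4.909 ≃ 9.621
Lower limit = 12 − 9.621 ≃ 2.379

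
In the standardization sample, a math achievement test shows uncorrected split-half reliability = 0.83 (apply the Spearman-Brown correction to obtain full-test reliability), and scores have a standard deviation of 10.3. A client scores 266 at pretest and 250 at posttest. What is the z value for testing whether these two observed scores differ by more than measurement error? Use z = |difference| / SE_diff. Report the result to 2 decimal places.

Full-length reliability (Spearman-Brown) = 2(0.83)/(1+0.83) ≃ 0.907
The standard error of measurement is 10.300·√(1 − 0.907) ≃ 10.300·0.305 ≃ 3.139.
Standard error of the difference = 3.139·√2 ≃ 4.440
z = |266 − 250| / 4.440 = 16 / 4.440 ≃ 3.604

3.60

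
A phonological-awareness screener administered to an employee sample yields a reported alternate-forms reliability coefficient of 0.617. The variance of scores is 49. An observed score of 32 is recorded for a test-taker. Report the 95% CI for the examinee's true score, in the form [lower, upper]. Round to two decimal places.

σ = 49^(1/2) = 7.0000
The standard error of measurement is 7.0000*√(1 − 0.6170) ≈ 7.0000*0.6189 ≈ 4.3321.
Margin = 1.96 * 4.3321 ≈ 8.4909
Interval: (23.5091, 40.4909)

[23.51, 40.49]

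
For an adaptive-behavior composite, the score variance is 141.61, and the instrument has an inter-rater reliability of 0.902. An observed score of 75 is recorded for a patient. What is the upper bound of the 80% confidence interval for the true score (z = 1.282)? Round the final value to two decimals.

SD = √141.61 ≈ 11.90000
The standard error of measurement is 11.90000×√(1 − 0.90200) ≈ 11.90000×0.31305 ≈ 3.72529.
1.282 × SEM ≈ 4.77582
Upper bound: 75 + 4.77582 = 79.77582

79.78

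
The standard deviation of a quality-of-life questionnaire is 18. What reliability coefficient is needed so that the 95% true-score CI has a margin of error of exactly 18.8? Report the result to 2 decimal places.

SEM needed = half-width / z = 18.8/1.96 ≈ 9.5918
r = 1 − (SEM / SD)² = 1 − (9.5918 / 18)² ≈ 1 − 0.2840 ≈ 0.7160

0.72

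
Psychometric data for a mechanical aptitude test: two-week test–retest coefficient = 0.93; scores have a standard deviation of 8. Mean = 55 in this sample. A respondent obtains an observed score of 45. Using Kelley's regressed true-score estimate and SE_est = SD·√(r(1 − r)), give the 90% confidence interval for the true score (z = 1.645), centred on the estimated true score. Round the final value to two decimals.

Estimated true score = 0.93000·45 + (1 − 0.93000)·55 ≈ 45.70000
SE_est = SD · √(r(1 − r)) = 8.00000 · √0.06510 ≈ 8.00000 · 0.25515 ≈ 2.04118
CI = 45.70000 ± 1.645 · 2.04118 → [42.34227, 49.05773]

[42.34, 49.06]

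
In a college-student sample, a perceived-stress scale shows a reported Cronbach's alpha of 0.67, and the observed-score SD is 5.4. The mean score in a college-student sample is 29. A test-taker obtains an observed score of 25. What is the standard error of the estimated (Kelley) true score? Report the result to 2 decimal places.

SE_est = SD · √(r(1 − r)) = 5.40000 · √0.22110 ≈ 5.40000 · 0.47021 ≈ 2.53915

2.54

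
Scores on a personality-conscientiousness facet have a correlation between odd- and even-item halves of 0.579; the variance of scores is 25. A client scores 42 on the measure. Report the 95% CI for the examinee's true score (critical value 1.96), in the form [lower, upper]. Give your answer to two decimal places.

SD = √25 = 5.00000
r_full = 2·0.579 / (1 + 0.579) ≈ 0.73338
SEM = 5.00000×√(1 − 0.73338) ≈ 2.58178
Half-width = 1.96×2.58178 ≈ 5.06030
95% CI: 42 ± 5.06030 = [36.93970, 47.06030]

[36.94, 47.06]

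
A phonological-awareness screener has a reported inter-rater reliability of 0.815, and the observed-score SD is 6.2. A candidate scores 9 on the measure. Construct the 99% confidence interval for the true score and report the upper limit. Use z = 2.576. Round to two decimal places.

15.87

SEM = 6.200*√(1 − 0.815) ≈ 2.667
Half-width = 2.576*2.667 ≈ 6.869
Upper bound: 9 + 6.869 = 15.869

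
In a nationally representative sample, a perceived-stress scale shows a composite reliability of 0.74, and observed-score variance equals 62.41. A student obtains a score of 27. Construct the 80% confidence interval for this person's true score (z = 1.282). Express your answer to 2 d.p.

[21.84, 32.16]

σ = 62.41^(1/2) = 7.900
SEM = 7.900 · √(1 − 0.740) = 7.900 · √0.260 ≈ 7.900 · 0.510 ≈ 4.028
1.282 · SEM ≈ 5.164
CI = 27 ± 5.164 → [21.836, 32.164]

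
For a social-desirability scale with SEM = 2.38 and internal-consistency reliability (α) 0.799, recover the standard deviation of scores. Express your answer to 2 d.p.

5.31

SD = SEM / √(1 − r) = 2.38 / √0.2010 ≈ 2.38 / 0.4483 ≈ 5.3086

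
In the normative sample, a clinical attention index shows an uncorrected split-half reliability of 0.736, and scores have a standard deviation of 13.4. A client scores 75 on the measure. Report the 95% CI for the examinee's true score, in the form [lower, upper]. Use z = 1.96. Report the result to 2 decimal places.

Full-length reliability (Spearman-Brown) = 2(0.736)/(1+0.736) ≃ 0.84793
SEM = 13.40000·√(1 − 0.84793) ≃ 5.22555
Margin = 1.96 · 5.22555 ≃ 10.24208
Interval: (64.75792, 85.24208)

[64.76, 85.24]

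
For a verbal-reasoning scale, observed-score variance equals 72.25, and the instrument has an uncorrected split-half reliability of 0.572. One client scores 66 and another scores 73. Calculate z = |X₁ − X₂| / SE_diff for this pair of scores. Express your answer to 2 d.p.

1.12

SD = √72.25 ≈ 8.50000
Full-length reliability (Spearman-Brown) = 2(0.572)/(1+0.572) ≈ 0.72774
SEM = 8.50000 × √(1 − 0.72774) = 8.50000 × √0.27226 ≈ 8.50000 × 0.52179 ≈ 4.43521
SE_diff = √2 × SEM ≈ 6.27234
z = |66 − 73| / 6.27234 = 7 / 6.27234 ≈ 1.11601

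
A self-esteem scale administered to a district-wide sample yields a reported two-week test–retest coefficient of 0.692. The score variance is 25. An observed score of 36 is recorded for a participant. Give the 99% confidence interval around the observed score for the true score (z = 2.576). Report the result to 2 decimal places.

[28.85, 43.15]

SD = √25 ≈ 5.000
SEM = 5.000 · √(1 − 0.692) = 5.000 · √0.308 ≈ 5.000 · 0.555 ≈ 2.775
Margin = 2.576 · 2.775 ≈ 7.148
Interval: (28.852, 43.148)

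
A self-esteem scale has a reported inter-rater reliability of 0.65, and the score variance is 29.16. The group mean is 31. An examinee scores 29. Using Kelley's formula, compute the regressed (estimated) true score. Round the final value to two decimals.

29.70

T̂ = 0.65000(29) + 0.35000(31) ≃ 29.70000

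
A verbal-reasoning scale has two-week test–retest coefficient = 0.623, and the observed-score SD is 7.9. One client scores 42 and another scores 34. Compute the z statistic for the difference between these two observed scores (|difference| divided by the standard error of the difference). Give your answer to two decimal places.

SEM = 7.90000 * √(1 − 0.62300) = 7.90000 * √0.37700 ≈ 7.90000 * 0.61400 ≈ 4.85063
Standard error of the difference = 4.85063·√2 ≈ 6.85982
z = 8 / 6.85982 ≈ 1.16621

1.17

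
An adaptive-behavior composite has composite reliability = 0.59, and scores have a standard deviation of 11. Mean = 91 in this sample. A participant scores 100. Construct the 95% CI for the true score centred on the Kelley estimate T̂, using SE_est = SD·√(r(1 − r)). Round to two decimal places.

T̂ = r·X + (1 − r)·M = 0.5900×100 + 0.4100×91 = 59.0000 + 37.3100 ≈ 96.3100
SE_est = SD × √(r(1 − r)) = 11.0000 × √0.2419 ≈ 11.0000 × 0.4918 ≈ 5.4102
95% CI: 96.3100 ± 10.6039 ≈ (85.7061, 106.9139)

[85.71, 106.91]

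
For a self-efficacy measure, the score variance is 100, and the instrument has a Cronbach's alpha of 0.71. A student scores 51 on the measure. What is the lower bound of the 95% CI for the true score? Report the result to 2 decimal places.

40.45

SD = √100 ≃ 10.0000
The standard error of measurement is 10.0000*√(1 − 0.7100) ≃ 10.0000*0.5385 ≃ 5.3852.
1.96 * SEM ≃ 10.5549
Lower limit = 51 − 10.5549 ≃ 40.4451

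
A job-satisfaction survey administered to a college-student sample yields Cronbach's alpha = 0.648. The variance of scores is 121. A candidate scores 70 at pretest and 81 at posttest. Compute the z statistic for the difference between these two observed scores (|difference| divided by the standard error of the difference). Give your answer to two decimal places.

SD = √121 = 11.0000
SEM = 11.0000×√(1 − 0.6480) ≈ 6.5263
Standard error of the difference = 6.5263·√2 ≈ 9.2295
z = |70 − 81| / 9.2295 = 11 / 9.2295 ≈ 1.1918

1.19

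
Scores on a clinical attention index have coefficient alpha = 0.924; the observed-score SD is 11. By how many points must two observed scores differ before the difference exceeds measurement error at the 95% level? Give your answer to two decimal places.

8.41

The standard error of measurement is 11.000·√(1 − 0.924) ≈ 11.000·0.276 ≈ 3.032.
SE_diff = SEM · √2 ≈ 3.032 · 1.414 ≈ 4.289
Smallest detectable difference = 1.96·4.289 ≈ 8.406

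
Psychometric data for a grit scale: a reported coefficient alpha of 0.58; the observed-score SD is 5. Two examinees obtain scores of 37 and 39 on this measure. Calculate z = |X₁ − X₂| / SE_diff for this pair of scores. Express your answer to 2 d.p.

0.44

SEM = 5.0000*√(1 − 0.5800) ≈ 3.2404
SE_diff = √2 * SEM ≈ 4.5826
z = 2 / 4.5826 ≈ 0.4364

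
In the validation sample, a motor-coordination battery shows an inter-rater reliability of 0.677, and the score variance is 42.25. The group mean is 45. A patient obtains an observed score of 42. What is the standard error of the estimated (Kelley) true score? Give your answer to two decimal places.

SD = √42.25 ≃ 6.500
SE_est = SD * √(r(1 − r)) = 6.500 * √0.219 ≃ 6.500 * 0.468 ≃ 3.040

3.04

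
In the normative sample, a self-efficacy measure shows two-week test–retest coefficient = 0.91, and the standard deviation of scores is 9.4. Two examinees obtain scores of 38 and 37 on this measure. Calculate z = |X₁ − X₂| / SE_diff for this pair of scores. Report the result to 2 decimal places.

0.25

SEM = 9.4000 * √(1 − 0.9100) = 9.4000 * √0.0900 ≈ 9.4000 * 0.3000 ≈ 2.8200
SE_diff = √2 * SEM ≈ 3.9881
z = |38 − 37| / 3.9881 = 1 / 3.9881 ≈ 0.2507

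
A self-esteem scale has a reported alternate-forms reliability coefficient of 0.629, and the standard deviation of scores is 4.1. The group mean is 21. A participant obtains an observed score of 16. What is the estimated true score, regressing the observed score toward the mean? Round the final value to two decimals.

Estimated true score = 0.629*16 + (1 − 0.629)*21 ≈ 17.855

17.86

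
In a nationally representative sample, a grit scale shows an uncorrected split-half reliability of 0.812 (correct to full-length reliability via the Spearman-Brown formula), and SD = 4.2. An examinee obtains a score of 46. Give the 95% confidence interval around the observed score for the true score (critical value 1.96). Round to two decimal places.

Spearman-Brown: r = 2(0.812) / (1 + 0.812) = 1.6240 / 1.8120 ≈ 0.8962
SEM = 4.2000×√(1 − 0.8962) ≈ 1.3528
Margin = 1.96 × 1.3528 ≈ 2.6516
Interval: (43.3484, 48.6516)

[43.35, 48.65]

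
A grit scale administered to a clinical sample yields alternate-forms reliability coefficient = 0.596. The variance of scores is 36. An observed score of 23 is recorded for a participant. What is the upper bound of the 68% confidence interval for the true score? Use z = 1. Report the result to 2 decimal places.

σ = 36^(1/2) = 6.000
SEM = 6.000*√(1 − 0.596) ≈ 3.814
Margin = 1 * 3.814 ≈ 3.814
Upper limit = 23 + 3.814 ≈ 26.814

26.81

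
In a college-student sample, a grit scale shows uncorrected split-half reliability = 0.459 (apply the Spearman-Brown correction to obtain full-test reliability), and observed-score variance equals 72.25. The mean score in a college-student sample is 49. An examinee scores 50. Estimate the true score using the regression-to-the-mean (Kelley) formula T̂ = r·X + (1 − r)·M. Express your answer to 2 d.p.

r_full = 2·0.459 / (1 + 0.459) ≈ 0.629
Estimated true score = 0.629·50 + (1 − 0.629)·49 ≈ 49.629

49.63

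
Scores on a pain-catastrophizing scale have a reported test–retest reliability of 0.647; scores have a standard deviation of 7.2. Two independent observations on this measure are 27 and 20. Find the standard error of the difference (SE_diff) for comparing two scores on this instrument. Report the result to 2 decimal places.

6.05

SEM = 7.2000·√(1 − 0.6470) ≃ 4.2778
SE_diff = √2 · SEM ≃ 6.0497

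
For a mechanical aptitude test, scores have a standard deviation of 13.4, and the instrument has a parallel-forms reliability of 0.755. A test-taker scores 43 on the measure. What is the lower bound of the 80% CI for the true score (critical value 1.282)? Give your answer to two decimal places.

SEM = 13.40000 · √(1 − 0.75500) = 13.40000 · √0.24500 ≃ 13.40000 · 0.49497 ≃ 6.63266
Half-width = 1.282·6.63266 ≃ 8.50307
Lower bound: 43 − 8.50307 = 34.49693

34.50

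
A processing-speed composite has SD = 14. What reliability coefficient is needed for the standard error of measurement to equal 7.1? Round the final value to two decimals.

0.74

r = 1 − (7.1000/14)² ≈ 1 − 0.2572 ≈ 0.7428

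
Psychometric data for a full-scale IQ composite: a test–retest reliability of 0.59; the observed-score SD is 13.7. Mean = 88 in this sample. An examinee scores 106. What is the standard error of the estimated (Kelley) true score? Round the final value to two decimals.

6.74

SE_est = SD × √(r(1 − r)) = 13.7000 × √0.2419 ≃ 13.7000 × 0.4918 ≃ 6.7381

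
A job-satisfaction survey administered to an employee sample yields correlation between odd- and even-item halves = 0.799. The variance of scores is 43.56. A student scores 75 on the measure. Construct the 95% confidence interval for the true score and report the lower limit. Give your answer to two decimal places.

70.68

σ = 43.56^(1/2) = 6.6000
Full-length reliability (Spearman-Brown) = 2(0.799)/(1+0.799) ≈ 0.8883
SEM = 6.6000×√(1 − 0.8883) ≈ 2.2061
Margin = 1.96 × 2.2061 ≈ 4.3240
Lower limit = 75 − 4.3240 ≈ 70.6760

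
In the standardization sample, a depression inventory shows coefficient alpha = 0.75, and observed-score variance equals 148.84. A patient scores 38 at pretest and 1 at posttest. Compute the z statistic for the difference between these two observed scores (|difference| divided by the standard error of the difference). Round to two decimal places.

4.29

SD = √148.84 ≃ 12.200
SEM = 12.200·√(1 − 0.750) ≃ 6.100
SE_diff = √2 · SEM ≃ 8.627
z = |38 − 1| / 8.627 = 37 / 8.627 ≃ 4.289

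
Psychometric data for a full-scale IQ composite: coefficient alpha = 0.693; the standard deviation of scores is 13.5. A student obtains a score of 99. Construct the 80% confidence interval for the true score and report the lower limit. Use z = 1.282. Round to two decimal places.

89.41

The standard error of measurement is 13.500×√(1 − 0.693) ≈ 13.500×0.554 ≈ 7.480.
Half-width = 1.282×7.480 ≈ 9.589
Lower limit = 99 − 9.589 ≈ 89.411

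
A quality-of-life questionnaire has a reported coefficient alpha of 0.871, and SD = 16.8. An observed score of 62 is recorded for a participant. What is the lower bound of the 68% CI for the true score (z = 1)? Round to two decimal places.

55.97

SEM = 16.8000 × √(1 − 0.8710) = 16.8000 × √0.1290 ≃ 16.8000 × 0.3592 ≃ 6.0340
1 × SEM ≃ 6.0340
Lower limit = 62 − 6.0340 ≃ 55.9660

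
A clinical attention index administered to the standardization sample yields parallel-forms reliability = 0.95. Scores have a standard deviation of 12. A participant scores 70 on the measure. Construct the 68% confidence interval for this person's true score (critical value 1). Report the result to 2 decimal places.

SEM = 12.0000 · √(1 − 0.9500) = 12.0000 · √0.0500 ≃ 12.0000 · 0.2236 ≃ 2.6833
Margin = 1 · 2.6833 ≃ 2.6833
CI = 70 ± 2.6833 → [67.3167, 72.6833]

[67.32, 72.68]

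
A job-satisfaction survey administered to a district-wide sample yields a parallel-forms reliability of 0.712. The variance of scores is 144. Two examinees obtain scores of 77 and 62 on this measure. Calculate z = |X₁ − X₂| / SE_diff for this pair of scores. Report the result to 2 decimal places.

SD = √144 = 12.0000
The standard error of measurement is 12.0000×√(1 − 0.7120) ≈ 12.0000×0.5367 ≈ 6.4399.
Standard error of the difference = 6.4399·√2 ≈ 9.1074
z = 15 / 9.1074 ≈ 1.6470

1.65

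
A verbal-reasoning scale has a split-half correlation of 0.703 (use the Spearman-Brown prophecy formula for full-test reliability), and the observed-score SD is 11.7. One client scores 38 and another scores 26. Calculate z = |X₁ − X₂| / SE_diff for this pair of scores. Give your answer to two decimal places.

r_full = 2·0.703 / (1 + 0.703) ≈ 0.8256
SEM = 11.7000·√(1 − 0.8256) ≈ 4.8860
Standard error of the difference = 4.8860·√2 ≈ 6.9099
z = |38 − 26| / 6.9099 = 12 / 6.9099 ≈ 1.7366

1.74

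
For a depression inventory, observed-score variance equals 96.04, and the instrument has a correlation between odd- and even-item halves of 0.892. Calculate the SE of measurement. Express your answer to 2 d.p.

2.34

SD = √96.04 = 9.8000
Spearman-Brown: r = 2(0.892) / (1 + 0.892) = 1.7840 / 1.8920 ≈ 0.9429
The standard error of measurement is 9.8000×√(1 − 0.9429) ≈ 9.8000×0.2389 ≈ 2.3414.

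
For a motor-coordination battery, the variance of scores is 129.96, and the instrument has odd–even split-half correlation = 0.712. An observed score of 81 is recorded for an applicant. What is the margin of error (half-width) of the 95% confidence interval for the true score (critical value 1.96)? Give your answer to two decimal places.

9.16

SD = √129.96 ≈ 11.400
Full-length reliability (Spearman-Brown) = 2(0.712)/(1+0.712) ≈ 0.832
The standard error of measurement is 11.400·√(1 − 0.832) ≈ 11.400·0.410 ≈ 4.676.
Margin = 1.96 · 4.676 ≈ 9.164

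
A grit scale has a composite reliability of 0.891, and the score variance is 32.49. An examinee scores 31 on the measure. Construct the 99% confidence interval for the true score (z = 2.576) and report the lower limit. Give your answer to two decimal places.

26.15

SD = √32.49 ≈ 5.7000
SEM = 5.7000*√(1 − 0.8910) ≈ 1.8819
Half-width = 2.576*1.8819 ≈ 4.8477
Lower bound: 31 − 4.8477 = 26.1523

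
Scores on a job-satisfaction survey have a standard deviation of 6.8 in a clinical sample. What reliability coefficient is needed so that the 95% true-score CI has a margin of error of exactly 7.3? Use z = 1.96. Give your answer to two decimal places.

0.70

Required SEM = 7.3 / 1.96 ≃ 3.72449
Required reliability = 1 − (SEM/SD)² = 1 − 0.30000 ≃ 0.70000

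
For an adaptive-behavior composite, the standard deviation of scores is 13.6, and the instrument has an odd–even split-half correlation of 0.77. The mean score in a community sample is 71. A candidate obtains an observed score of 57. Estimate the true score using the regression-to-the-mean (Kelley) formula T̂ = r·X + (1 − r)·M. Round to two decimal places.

58.82

Full-length reliability (Spearman-Brown) = 2(0.77)/(1+0.77) ≈ 0.87006
T̂ = r·X + (1 − r)·M = 0.87006*57 + 0.12994*71 ≈ 49.59322 + 9.22599 ≈ 58.81921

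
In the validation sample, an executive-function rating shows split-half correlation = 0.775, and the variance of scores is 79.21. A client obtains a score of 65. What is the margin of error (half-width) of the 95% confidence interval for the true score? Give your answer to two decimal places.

6.21

SD = √79.21 ≈ 8.900
Spearman-Brown: r = 2(0.775) / (1 + 0.775) = 1.550 / 1.775 ≈ 0.873
SEM = 8.900*√(1 − 0.873) ≈ 3.169
Margin = 1.96 * 3.169 ≈ 6.211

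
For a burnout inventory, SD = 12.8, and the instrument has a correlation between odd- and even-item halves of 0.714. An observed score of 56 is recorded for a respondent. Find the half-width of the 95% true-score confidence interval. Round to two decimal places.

Full-length reliability (Spearman-Brown) = 2(0.714)/(1+0.714) ≃ 0.833
The standard error of measurement is 12.800·√(1 − 0.833) ≃ 12.800·0.408 ≃ 5.229.
Margin = 1.96 · 5.229 ≃ 10.248

10.25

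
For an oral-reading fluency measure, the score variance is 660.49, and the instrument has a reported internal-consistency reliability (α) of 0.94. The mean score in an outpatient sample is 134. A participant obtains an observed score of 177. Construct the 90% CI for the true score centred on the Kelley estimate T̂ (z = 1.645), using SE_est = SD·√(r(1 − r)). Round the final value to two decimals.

[164.38, 184.46]

SD = √660.49 = 25.7000
T̂ = 0.9400(177) + 0.0600(134) ≈ 174.4200
SE_est = SD · √(r(1 − r)) = 25.7000 · √0.0564 ≈ 25.7000 · 0.2375 ≈ 6.1034
CI = 174.4200 ± 1.645 · 6.1034 → [164.3799, 184.4601]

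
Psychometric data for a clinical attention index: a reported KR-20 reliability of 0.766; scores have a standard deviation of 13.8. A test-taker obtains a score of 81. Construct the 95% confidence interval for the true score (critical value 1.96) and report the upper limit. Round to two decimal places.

SEM = 13.800*√(1 − 0.766) ≈ 6.676
Half-width = 1.96*6.676 ≈ 13.084
Upper bound: 81 + 13.084 = 94.084

94.08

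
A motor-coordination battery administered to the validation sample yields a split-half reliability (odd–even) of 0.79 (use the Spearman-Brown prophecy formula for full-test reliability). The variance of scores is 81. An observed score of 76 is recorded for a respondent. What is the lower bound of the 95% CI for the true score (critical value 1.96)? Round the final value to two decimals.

SD = √81 = 9.000
Spearman-Brown: r = 2(0.79) / (1 + 0.79) = 1.580 / 1.790 ≈ 0.883
SEM = 9.000 * √(1 − 0.883) = 9.000 * √0.117 ≈ 9.000 * 0.343 ≈ 3.083
Half-width = 1.96*3.083 ≈ 6.042
Lower bound: 76 − 6.042 = 69.958

69.96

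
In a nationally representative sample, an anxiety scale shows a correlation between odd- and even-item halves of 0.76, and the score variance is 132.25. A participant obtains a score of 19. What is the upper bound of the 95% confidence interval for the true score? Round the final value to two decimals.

SD = √132.25 ≈ 11.500
Spearman-Brown: r = 2(0.76) / (1 + 0.76) = 1.520 / 1.760 ≈ 0.864
SEM = 11.500*√(1 − 0.864) ≈ 4.247
1.96 * SEM ≈ 8.323
Upper bound: 19 + 8.323 = 27.323

27.32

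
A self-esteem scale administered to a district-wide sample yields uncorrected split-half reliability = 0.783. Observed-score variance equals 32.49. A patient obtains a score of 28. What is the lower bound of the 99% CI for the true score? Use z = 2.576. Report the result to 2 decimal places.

22.88

SD = √32.49 = 5.70000
Spearman-Brown: r = 2(0.783) / (1 + 0.783) = 1.56600 / 1.78300 ≃ 0.87830
The standard error of measurement is 5.70000·√(1 − 0.87830) ≃ 5.70000·0.34886 ≃ 1.98852.
Half-width = 2.576·1.98852 ≃ 5.12242
Lower limit = 28 − 5.12242 ≃ 22.87758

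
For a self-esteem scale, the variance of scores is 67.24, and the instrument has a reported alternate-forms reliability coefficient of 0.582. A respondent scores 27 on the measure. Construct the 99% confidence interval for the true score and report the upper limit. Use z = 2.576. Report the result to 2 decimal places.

SD = √67.24 = 8.200
The standard error of measurement is 8.200×√(1 − 0.582) ≈ 8.200×0.647 ≈ 5.302.
Margin = 2.576 × 5.302 ≈ 13.657
Upper bound: 27 + 13.657 = 40.657

40.66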